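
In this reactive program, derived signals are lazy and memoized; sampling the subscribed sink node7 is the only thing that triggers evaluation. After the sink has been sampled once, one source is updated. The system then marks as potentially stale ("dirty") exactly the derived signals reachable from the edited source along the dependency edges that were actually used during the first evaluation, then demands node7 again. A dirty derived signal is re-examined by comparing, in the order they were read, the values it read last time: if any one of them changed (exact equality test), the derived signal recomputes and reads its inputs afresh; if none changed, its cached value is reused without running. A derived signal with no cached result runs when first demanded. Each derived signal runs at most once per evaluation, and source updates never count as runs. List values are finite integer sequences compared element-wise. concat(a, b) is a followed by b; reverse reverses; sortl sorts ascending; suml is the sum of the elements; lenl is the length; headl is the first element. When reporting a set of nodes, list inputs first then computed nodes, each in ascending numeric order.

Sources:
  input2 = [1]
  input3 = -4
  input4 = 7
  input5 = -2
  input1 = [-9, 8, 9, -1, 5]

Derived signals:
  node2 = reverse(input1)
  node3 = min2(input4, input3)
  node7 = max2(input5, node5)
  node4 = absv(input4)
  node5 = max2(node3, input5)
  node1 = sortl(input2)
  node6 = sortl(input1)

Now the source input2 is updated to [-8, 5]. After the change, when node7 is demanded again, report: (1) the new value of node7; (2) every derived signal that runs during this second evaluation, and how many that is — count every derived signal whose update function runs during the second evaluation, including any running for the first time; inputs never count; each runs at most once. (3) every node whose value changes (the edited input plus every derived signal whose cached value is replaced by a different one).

Demanding node7 again yields -2.
0 derived signals run: none.
The nodes whose values change: input2.
Note the shortcut — input2 feeds only undemanded nodes, so no recomputation happens.

First demand of the output computes:
  node3 = min2(7, -4) = -4
  node5 = max2(-4, -2) = -2
  node7 = max2(-2, -2) = -2

After the edit, cleaning proceeds:
  input2 only reaches undemanded nodes; the second demand re-runs nothing.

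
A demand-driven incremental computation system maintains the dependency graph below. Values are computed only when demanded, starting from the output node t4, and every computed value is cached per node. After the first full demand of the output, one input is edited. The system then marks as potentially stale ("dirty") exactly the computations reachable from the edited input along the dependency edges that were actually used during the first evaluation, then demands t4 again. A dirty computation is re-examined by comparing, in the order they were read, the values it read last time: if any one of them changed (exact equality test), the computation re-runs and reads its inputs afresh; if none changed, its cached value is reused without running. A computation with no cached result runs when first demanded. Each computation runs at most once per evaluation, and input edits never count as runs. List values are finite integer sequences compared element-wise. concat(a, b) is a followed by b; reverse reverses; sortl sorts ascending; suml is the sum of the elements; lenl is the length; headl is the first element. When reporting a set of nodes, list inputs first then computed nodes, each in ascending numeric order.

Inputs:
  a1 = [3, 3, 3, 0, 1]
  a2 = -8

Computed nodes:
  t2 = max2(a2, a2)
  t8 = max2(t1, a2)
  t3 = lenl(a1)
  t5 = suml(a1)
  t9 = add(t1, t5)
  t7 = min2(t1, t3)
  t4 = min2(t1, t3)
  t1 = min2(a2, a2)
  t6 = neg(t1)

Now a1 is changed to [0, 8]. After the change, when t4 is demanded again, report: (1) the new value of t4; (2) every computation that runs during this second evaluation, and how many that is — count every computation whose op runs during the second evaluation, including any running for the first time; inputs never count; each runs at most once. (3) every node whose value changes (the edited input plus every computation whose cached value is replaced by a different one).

First evaluation (everything demanded from the output):
  t1 = min2(-8, -8) = -8
  t3 = lenl([3, 3, 3, 0, 1]) = 5
  t4 = min2(-8, 5) = -8

Propagation after the edit:
  t3: runs — a1 [3, 3, 3, 0, 1]->[0, 8]; result 2.
  t4: runs — t3 5->2; result -8 (same value as before).

New value of t4: -8.
Computations that run: t3, t4 — 2 in total.
Values that change: a1, t3.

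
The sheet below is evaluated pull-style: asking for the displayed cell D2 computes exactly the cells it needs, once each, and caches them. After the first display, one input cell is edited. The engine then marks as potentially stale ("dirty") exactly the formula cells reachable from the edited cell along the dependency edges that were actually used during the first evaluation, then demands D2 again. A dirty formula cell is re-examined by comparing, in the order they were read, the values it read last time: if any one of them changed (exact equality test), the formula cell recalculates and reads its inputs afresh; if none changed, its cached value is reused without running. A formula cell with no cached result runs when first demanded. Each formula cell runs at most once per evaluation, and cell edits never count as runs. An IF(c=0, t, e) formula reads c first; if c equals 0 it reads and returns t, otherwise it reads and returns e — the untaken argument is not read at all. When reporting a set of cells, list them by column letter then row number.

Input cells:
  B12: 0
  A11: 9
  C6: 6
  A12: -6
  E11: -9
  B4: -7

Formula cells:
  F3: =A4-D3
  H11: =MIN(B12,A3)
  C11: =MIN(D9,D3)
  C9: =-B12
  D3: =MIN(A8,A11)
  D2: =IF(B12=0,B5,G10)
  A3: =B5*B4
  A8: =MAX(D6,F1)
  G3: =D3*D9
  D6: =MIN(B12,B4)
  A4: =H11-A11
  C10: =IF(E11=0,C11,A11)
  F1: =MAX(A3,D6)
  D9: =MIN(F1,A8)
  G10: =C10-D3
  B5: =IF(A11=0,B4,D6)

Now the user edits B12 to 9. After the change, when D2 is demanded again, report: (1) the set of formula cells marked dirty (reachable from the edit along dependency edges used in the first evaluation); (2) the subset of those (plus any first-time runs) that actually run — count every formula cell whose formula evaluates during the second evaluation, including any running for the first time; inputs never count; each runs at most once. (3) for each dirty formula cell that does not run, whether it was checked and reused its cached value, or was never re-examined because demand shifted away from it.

First demand of the output computes:
  D6 = MIN(0, -7) = -7
  B5 = IF(A11=0: A11=9 -> else branch D6) = -7
  D2 = IF(B12=0: B12=0 -> then branch B5) = -7

After the edit, cleaning proceeds:
  C10: had never run; runs now, result 9.
  D6: a read changed (B12 0->9) — executes, giving -7 — identical to its old value.
  B5: dirty, but its reads are unchanged (A11 unchanged, D6 unchanged); cached -7 stands.
  A3: had never run; runs now, result 49.
  F1: had never run; runs now, result 49.
  A8: had never run; runs now, result 49.
  D3: had never run; runs now, result 9.
  G10: had never run; runs now, result 0.
  D2: a read changed (B12 0->9) — executes, giving 0.

Note the branch switch — A3, A8, C10, D3, F1, G10 had no cache and run now for the first time.

The edit dirties: B5, D2, D6.
8 formula cells run: A3, A8, C10, D2, D3, D6, F1, G10.
Cache hits after checking: B5.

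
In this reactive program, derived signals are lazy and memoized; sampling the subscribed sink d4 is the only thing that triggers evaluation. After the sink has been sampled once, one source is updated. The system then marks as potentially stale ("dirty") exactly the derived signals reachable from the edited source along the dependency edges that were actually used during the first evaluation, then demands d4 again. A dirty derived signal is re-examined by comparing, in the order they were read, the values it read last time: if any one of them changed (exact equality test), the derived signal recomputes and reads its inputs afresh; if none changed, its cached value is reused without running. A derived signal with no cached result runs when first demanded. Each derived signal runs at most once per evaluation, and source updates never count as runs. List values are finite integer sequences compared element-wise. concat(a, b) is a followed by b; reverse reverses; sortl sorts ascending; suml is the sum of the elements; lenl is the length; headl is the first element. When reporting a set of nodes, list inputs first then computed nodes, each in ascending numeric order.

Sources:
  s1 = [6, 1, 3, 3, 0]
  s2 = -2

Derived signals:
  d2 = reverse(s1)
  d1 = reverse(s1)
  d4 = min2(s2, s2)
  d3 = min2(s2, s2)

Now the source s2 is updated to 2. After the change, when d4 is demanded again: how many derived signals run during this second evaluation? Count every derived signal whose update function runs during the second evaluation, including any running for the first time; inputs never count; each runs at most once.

1 derived signals run: d4.

First demand of the output computes:
  d4 = min2(-2, -2) = -2

After the edit, cleaning proceeds:
  d4: a read changed (s2 -2->2; s2 -2->2) — executes, giving 2.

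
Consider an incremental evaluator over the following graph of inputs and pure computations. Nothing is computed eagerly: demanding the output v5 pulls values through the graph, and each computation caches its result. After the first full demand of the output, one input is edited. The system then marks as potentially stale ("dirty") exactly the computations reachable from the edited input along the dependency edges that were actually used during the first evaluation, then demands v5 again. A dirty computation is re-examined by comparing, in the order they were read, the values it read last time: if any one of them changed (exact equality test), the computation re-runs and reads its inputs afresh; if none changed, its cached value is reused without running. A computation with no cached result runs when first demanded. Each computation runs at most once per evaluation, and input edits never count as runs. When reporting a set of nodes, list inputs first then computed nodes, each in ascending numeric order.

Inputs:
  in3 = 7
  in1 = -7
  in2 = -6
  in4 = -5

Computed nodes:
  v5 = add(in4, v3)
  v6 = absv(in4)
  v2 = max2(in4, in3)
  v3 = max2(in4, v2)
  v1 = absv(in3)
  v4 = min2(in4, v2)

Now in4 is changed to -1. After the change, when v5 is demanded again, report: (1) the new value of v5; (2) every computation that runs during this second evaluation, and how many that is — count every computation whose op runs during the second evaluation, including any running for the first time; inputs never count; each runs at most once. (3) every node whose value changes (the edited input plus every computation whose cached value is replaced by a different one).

Initial pass — values computed on the first demand:
  v2 = max2(-5, 7) = 7
  v3 = max2(-5, 7) = 7
  v5 = add(-5, 7) = 2

Second demand — change propagation:
  v2: re-runs because in4 -5->-1; new result 7 (unchanged).
  v3: re-runs because in4 -5->-1; new result 7 (unchanged).
  v5: re-runs because in4 -5->-1; new result 6.

v5 now evaluates to 6.
Run set: v2, v3, v5 (3 run).
Changed values: in4, v5.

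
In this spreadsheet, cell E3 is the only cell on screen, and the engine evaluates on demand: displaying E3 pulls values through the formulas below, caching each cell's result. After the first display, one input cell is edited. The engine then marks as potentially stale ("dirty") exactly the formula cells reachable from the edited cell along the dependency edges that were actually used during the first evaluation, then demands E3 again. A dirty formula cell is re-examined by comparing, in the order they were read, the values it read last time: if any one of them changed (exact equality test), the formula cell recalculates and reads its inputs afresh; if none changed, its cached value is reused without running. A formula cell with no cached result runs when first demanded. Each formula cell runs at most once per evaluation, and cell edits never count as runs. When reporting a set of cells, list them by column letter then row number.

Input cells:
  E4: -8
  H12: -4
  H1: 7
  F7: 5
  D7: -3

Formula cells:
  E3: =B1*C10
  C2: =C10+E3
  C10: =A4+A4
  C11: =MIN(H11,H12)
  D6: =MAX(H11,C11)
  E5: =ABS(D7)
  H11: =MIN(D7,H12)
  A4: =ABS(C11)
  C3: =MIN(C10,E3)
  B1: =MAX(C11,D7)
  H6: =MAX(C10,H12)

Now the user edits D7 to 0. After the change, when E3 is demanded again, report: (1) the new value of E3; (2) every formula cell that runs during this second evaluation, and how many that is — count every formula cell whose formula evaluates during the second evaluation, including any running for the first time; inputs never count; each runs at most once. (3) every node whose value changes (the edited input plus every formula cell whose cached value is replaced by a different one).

E3 now evaluates to 0.
Run set: B1, E3, H11 (3 run).
Changed values: B1, D7, E3.
The important point: at C11 every value read last time is unchanged, so the dirty flag clears without a run.

Initial pass — values computed on the first demand:
  H11 = MIN(-3, -4) = -4
  C11 = MIN(-4, -4) = -4
  A4 = ABS(-4) = 4
  B1 = MAX(-4, -3) = -3
  C10 = 4 + 4 = 8
  E3 = -3 * 8 = -24

Second demand — change propagation:
  H11: re-runs because D7 -3->0; new result -4 (unchanged).
  C11: re-examined; everything it read last time is the same (H11 unchanged, H12 unchanged) — cache -4 kept, no run.
  A4: re-examined; everything it read last time is the same (C11 unchanged) — cache 4 kept, no run.
  B1: re-runs because D7 -3->0; new result 0.
  C10: re-examined; everything it read last time is the same (A4 unchanged, A4 unchanged) — cache 8 kept, no run.
  E3: re-runs because B1 -3->0; new result 0.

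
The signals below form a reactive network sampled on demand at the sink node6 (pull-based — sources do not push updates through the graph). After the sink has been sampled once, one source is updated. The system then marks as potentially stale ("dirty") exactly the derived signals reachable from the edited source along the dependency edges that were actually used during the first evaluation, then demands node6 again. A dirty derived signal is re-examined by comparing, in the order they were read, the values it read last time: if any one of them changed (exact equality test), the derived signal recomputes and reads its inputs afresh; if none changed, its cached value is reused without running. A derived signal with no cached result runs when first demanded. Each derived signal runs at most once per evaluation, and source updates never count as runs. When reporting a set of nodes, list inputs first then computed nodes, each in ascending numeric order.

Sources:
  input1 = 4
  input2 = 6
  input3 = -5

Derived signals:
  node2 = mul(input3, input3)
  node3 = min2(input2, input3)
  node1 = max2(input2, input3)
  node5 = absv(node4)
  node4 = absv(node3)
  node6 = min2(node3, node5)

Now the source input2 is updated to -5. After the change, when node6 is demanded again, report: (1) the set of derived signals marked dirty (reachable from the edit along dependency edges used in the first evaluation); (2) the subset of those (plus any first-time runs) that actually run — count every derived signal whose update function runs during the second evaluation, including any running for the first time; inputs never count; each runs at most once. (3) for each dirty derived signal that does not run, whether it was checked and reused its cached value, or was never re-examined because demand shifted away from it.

Dirty set: node3, node4, node5, node6.
Run set: node3 (1 run).
Re-examined without running (cache reused): node4, node5, node6.
The important point: node3 recomputes to an identical value, and the output ends up unchanged.

Initial pass — values computed on the first demand:
  node3 = min2(6, -5) = -5
  node4 = absv(-5) = 5
  node5 = absv(5) = 5
  node6 = min2(-5, 5) = -5

Second demand — change propagation:
  node3: re-runs because input2 6->-5; new result -5 (unchanged).
  node4: re-examined; everything it read last time is the same (node3 unchanged) — cache 5 kept, no run.
  node5: re-examined; everything it read last time is the same (node4 unchanged) — cache 5 kept, no run.
  node6: re-examined; everything it read last time is the same (node3 unchanged, node5 unchanged) — cache -5 kept, no run.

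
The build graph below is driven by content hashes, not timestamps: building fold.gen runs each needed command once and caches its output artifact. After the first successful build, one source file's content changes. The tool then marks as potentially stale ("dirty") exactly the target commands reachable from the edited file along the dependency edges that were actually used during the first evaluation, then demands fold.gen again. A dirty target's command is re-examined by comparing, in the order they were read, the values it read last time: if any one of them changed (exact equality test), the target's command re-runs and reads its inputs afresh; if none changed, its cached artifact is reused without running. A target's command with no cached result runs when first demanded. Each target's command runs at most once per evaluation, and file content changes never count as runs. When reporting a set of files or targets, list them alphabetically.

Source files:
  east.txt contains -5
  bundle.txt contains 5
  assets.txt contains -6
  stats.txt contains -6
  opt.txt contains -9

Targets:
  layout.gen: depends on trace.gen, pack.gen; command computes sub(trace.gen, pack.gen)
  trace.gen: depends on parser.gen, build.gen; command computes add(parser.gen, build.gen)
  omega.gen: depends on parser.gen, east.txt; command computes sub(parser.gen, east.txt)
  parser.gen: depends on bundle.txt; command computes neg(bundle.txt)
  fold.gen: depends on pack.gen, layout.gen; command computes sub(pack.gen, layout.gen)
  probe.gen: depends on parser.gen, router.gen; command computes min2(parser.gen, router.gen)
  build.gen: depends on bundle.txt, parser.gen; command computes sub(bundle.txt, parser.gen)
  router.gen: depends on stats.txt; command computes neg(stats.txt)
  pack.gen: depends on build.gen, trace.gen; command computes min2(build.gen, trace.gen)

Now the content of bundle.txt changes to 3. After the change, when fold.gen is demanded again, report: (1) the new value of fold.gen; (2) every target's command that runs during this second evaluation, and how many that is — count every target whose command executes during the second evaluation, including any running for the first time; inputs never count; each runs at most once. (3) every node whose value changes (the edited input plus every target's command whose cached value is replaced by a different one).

fold.gen now evaluates to 3.
Run set: build.gen, fold.gen, layout.gen, pack.gen, parser.gen, trace.gen (6 run).
Changed values: build.gen, bundle.txt, fold.gen, pack.gen, parser.gen, trace.gen.

Initial pass — values computed on the first demand:
  parser.gen = neg(5) = -5
  build.gen = sub(5, -5) = 10
  trace.gen = add(-5, 10) = 5
  pack.gen = min2(10, 5) = 5
  layout.gen = sub(5, 5) = 0
  fold.gen = sub(5, 0) = 5

Second demand — change propagation:
  parser.gen: re-runs because bundle.txt 5->3; new result -3.
  build.gen: re-runs because bundle.txt 5->3; parser.gen -5->-3; new result 6.
  trace.gen: re-runs because parser.gen -5->-3; build.gen 10->6; new result 3.
  pack.gen: re-runs because build.gen 10->6; trace.gen 5->3; new result 3.
  layout.gen: re-runs because trace.gen 5->3; pack.gen 5->3; new result 0 (unchanged).
  fold.gen: re-runs because pack.gen 5->3; new result 3.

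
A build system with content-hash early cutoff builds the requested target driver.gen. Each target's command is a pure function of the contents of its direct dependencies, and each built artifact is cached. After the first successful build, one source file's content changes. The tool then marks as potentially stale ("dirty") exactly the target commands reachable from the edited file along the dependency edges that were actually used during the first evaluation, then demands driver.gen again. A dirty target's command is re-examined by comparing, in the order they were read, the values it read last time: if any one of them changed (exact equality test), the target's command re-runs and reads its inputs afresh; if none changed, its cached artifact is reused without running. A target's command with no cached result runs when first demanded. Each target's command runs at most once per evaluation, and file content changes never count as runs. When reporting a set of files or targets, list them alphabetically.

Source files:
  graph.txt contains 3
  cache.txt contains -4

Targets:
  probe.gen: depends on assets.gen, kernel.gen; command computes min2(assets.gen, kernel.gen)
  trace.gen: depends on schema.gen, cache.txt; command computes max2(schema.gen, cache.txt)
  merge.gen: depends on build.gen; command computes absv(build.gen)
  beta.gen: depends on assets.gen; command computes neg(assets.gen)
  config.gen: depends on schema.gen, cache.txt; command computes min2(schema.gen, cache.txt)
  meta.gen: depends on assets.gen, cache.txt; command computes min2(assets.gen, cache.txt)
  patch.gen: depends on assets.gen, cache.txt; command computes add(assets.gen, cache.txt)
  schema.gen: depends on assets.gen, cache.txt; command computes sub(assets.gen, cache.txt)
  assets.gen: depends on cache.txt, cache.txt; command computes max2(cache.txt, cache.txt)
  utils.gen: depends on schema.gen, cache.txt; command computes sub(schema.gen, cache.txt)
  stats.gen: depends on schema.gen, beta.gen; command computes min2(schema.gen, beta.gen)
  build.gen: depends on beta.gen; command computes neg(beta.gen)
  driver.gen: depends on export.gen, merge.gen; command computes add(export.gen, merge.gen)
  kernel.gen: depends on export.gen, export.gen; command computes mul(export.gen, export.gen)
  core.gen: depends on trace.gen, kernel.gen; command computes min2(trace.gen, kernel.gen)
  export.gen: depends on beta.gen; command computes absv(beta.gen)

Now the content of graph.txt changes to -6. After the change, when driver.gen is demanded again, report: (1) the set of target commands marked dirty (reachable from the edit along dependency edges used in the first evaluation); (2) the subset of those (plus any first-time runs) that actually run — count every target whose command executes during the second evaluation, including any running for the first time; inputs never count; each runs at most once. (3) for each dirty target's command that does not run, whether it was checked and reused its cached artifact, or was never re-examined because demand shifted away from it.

Marked dirty: none.
Target commands that run: none — 0 in total.
Every dirty target's command ran.
Key observation: graph.txt is never demanded by the output, so the edit triggers no recomputation at all.

First evaluation (everything demanded from the output):
  assets.gen = max2(-4, -4) = -4
  beta.gen = neg(-4) = 4
  build.gen = neg(4) = -4
  export.gen = absv(4) = 4
  merge.gen = absv(-4) = 4
  driver.gen = add(4, 4) = 8

Propagation after the edit:
  graph.txt feeds no computation that the output demands — nothing is marked dirty and nothing runs.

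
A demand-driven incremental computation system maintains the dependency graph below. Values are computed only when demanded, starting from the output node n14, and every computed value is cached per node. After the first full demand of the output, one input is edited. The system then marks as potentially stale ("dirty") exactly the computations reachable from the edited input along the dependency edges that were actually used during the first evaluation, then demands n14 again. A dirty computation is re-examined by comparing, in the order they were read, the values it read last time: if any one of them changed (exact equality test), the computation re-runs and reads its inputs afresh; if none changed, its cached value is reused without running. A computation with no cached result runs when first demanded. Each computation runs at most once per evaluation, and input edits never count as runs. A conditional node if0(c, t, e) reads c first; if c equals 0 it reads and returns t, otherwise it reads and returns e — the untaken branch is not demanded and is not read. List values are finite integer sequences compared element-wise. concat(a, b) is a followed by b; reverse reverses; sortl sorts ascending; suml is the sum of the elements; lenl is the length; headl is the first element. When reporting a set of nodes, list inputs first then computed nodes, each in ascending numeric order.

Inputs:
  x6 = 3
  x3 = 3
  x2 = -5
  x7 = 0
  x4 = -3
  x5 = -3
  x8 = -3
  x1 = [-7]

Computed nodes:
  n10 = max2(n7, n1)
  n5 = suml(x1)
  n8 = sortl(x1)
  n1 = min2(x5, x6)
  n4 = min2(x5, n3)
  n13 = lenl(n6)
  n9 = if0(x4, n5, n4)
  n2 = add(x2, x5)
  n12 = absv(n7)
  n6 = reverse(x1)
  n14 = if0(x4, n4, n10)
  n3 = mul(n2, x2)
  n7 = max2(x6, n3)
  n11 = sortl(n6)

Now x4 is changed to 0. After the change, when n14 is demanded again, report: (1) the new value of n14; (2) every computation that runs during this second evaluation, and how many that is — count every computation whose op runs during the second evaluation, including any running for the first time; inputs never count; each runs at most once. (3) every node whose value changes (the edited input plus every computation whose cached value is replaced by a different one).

New value of n14: -3.
Computations that run: n4, n14 — 2 in total.
Values that change: x4, n14.
Key observation: a condition flipped, so demand reaches new nodes — n4 runs for the first time.

First evaluation (everything demanded from the output):
  n1 = min2(-3, 3) = -3
  n2 = add(-5, -3) = -8
  n3 = mul(-8, -5) = 40
  n7 = max2(3, 40) = 40
  n10 = max2(40, -3) = 40
  n14 = if0(x4=-3 -> else branch n10) = 40

Propagation after the edit:
  n4: demanded for the first time — runs, produces -3.
  n14: runs — x4 -3->0; result -3.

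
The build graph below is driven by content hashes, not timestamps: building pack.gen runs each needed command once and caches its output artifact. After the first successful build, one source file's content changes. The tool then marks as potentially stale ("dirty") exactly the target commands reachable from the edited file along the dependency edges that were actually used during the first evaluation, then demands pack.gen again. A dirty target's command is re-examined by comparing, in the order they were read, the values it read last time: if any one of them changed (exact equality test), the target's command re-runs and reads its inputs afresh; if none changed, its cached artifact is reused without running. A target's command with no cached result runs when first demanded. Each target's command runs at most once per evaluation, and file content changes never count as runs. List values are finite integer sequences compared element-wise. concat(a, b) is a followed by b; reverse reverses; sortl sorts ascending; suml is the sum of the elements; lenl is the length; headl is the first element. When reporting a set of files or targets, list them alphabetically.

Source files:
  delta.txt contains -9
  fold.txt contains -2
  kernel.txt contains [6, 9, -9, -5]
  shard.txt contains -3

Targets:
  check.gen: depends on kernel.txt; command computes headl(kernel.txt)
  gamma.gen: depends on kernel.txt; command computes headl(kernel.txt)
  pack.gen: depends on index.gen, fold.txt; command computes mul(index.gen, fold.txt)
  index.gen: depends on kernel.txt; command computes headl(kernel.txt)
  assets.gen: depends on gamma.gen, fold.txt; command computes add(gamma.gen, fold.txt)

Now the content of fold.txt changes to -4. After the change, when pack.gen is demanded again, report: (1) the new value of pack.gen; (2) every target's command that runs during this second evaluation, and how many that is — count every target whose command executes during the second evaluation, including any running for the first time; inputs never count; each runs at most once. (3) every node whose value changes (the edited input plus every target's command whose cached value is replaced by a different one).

pack.gen now evaluates to -24.
Run set: pack.gen (1 run).
Changed values: fold.txt, pack.gen.

Initial pass — values computed on the first demand:
  index.gen = headl([6, 9, -9, -5]) = 6
  pack.gen = mul(6, -2) = -12

Second demand — change propagation:
  pack.gen: re-runs because fold.txt -2->-4; new result -24.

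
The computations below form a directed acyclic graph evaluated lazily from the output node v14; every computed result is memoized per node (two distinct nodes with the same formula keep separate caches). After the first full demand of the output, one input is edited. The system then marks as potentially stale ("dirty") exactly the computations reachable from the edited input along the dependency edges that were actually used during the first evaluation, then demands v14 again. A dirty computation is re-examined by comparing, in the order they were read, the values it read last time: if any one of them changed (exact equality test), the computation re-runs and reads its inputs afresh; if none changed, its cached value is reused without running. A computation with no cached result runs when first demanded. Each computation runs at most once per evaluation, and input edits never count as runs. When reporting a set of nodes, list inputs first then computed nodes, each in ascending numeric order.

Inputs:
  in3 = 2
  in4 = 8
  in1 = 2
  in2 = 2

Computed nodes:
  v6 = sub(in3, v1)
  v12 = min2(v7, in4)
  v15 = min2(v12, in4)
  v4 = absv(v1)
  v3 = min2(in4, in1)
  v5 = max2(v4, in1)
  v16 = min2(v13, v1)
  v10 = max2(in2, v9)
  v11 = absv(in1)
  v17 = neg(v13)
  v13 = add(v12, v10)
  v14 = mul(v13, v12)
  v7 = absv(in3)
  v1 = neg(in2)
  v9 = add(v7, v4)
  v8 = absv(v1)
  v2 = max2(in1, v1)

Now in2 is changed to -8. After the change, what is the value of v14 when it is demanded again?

First demand of the output computes:
  v1 = neg(2) = -2
  v4 = absv(-2) = 2
  v7 = absv(2) = 2
  v9 = add(2, 2) = 4
  v10 = max2(2, 4) = 4
  v12 = min2(2, 8) = 2
  v13 = add(2, 4) = 6
  v14 = mul(6, 2) = 12

After the edit, cleaning proceeds:
  v1: a read changed (in2 2->-8) — executes, giving 8.
  v4: a read changed (v1 -2->8) — executes, giving 8.
  v9: a read changed (v4 2->8) — executes, giving 10.
  v10: a read changed (in2 2->-8; v9 4->10) — executes, giving 10.
  v13: a read changed (v10 4->10) — executes, giving 12.
  v14: a read changed (v13 6->12) — executes, giving 24.

Demanding v14 again yields 24.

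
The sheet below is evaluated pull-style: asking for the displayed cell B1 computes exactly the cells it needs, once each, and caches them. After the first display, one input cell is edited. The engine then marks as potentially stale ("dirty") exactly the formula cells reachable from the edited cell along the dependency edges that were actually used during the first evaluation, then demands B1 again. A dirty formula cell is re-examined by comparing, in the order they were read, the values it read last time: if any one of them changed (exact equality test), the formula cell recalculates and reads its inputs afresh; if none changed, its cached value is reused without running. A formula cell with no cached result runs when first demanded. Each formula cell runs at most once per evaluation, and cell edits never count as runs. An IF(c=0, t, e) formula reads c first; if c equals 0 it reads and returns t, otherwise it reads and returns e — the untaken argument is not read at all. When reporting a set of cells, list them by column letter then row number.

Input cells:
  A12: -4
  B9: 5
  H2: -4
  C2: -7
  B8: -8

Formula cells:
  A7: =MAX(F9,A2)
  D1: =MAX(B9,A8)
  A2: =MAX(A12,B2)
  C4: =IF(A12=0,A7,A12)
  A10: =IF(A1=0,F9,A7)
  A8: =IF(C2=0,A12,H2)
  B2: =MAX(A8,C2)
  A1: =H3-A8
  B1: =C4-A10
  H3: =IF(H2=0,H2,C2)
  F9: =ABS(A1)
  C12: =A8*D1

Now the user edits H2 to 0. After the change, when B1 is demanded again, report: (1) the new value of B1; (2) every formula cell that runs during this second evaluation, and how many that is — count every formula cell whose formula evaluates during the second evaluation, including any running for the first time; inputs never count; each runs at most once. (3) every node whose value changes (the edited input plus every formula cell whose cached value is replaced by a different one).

First demand of the output computes:
  A8 = IF(C2=0: C2=-7 -> else branch H2) = -4
  B2 = MAX(-4, -7) = -4
  A2 = MAX(-4, -4) = -4
  H3 = IF(H2=0: H2=-4 -> else branch C2) = -7
  A1 = -7 - -4 = -3
  F9 = ABS(-3) = 3
  A7 = MAX(3, -4) = 3
  A10 = IF(A1=0: A1=-3 -> else branch A7) = 3
  C4 = IF(A12=0: A12=-4 -> else branch A12) = -4
  B1 = -4 - 3 = -7

After the edit, cleaning proceeds:
  A8: a read changed (H2 -4->0) — executes, giving 0.
  B2: stays stale; no demand reaches it after the flip.
  A2: stays stale; no demand reaches it after the flip.
  H3: a read changed (H2 -4->0) — executes, giving 0.
  A1: a read changed (H3 -7->0; A8 -4->0) — executes, giving 0.
  F9: a read changed (A1 -3->0) — executes, giving 0.
  A7: stays stale; no demand reaches it after the flip.
  A10: a read changed (A1 -3->0) — executes, giving 0.
  B1: a read changed (A10 3->0) — executes, giving -4.

Note the branch switch — demand abandons A2, A7, B2, which are never re-examined.

Demanding B1 again yields -4.
6 formula cells run: A1, A8, A10, B1, F9, H3.
The nodes whose values change: A1, A8, A10, B1, F9, H2, H3.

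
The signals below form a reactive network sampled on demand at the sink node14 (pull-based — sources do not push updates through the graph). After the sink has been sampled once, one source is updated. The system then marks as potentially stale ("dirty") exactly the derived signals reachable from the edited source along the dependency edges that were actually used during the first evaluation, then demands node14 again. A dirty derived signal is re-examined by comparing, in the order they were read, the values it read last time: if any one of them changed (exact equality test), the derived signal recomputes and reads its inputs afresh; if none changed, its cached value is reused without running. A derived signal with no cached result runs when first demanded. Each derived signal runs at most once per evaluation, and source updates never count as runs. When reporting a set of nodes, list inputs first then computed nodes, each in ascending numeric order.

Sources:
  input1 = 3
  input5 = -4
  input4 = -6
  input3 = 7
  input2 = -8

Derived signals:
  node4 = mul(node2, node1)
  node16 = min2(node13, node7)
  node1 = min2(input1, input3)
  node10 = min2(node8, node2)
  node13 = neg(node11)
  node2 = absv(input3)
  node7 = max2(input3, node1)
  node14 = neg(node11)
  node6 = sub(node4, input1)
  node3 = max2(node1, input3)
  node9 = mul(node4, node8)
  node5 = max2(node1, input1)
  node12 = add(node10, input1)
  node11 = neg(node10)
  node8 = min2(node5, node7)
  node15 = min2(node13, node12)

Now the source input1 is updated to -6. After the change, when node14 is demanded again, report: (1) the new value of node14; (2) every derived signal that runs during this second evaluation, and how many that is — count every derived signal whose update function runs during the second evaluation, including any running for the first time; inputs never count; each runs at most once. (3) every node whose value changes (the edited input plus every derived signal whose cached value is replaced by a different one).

node14 now evaluates to -6.
Run set: node1, node5, node7, node8, node10, node11, node14 (7 run).
Changed values: input1, node1, node5, node8, node10, node11, node14.

Initial pass — values computed on the first demand:
  node1 = min2(3, 7) = 3
  node2 = absv(7) = 7
  node5 = max2(3, 3) = 3
  node7 = max2(7, 3) = 7
  node8 = min2(3, 7) = 3
  node10 = min2(3, 7) = 3
  node11 = neg(3) = -3
  node14 = neg(-3) = 3

Second demand — change propagation:
  node1: re-runs because input1 3->-6; new result -6.
  node5: re-runs because node1 3->-6; input1 3->-6; new result -6.
  node7: re-runs because node1 3->-6; new result 7 (unchanged).
  node8: re-runs because node5 3->-6; new result -6.
  node10: re-runs because node8 3->-6; new result -6.
  node11: re-runs because node10 3->-6; new result 6.
  node14: re-runs because node11 -3->6; new result -6.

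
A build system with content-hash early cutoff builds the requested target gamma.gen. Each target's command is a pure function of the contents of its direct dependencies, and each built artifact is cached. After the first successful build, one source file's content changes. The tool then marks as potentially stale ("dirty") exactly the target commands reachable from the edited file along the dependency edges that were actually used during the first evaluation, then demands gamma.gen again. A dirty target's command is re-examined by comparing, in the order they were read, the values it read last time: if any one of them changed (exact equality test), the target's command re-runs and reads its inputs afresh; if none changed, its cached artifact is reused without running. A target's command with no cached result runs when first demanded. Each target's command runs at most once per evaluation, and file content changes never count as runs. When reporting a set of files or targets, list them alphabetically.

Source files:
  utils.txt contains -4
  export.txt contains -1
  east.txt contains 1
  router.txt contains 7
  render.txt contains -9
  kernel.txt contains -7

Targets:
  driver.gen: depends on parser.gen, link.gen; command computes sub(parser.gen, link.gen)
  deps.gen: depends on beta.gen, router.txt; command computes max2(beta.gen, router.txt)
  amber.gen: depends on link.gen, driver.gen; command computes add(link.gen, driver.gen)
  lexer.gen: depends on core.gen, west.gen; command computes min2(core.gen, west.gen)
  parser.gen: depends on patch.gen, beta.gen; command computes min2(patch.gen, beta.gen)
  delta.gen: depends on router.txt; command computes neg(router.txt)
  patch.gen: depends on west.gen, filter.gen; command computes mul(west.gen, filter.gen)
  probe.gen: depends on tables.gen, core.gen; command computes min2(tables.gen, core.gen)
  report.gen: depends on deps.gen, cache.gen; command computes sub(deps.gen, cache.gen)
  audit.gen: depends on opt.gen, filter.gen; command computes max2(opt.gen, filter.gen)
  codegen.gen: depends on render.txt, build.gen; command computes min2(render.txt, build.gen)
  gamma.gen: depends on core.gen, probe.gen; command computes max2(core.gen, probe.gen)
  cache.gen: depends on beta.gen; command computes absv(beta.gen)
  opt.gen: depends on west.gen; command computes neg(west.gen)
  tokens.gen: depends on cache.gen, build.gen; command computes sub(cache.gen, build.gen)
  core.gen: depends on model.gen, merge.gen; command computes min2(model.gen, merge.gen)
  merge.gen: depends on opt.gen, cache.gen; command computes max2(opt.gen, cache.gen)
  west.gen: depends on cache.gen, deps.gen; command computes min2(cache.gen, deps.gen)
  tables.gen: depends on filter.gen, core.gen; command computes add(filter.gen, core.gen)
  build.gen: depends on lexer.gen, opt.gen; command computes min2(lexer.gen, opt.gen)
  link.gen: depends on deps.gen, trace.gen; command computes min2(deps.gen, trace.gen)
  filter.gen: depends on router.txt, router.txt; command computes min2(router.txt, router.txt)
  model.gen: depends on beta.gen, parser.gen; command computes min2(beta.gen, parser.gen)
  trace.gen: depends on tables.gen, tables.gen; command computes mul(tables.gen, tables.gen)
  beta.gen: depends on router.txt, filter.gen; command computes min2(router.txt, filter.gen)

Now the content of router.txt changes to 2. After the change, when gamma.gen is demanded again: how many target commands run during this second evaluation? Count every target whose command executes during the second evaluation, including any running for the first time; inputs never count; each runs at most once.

Target commands that run: beta.gen, cache.gen, core.gen, deps.gen, filter.gen, gamma.gen, merge.gen, model.gen, opt.gen, parser.gen, patch.gen, probe.gen, tables.gen, west.gen — 14 in total.

First evaluation (everything demanded from the output):
  filter.gen = min2(7, 7) = 7
  beta.gen = min2(7, 7) = 7
  cache.gen = absv(7) = 7
  deps.gen = max2(7, 7) = 7
  west.gen = min2(7, 7) = 7
  opt.gen = neg(7) = -7
  merge.gen = max2(-7, 7) = 7
  patch.gen = mul(7, 7) = 49
  parser.gen = min2(49, 7) = 7
  model.gen = min2(7, 7) = 7
  core.gen = min2(7, 7) = 7
  tables.gen = add(7, 7) = 14
  probe.gen = min2(14, 7) = 7
  gamma.gen = max2(7, 7) = 7

Propagation after the edit:
  filter.gen: runs — router.txt 7->2; router.txt 7->2; result 2.
  beta.gen: runs — router.txt 7->2; filter.gen 7->2; result 2.
  cache.gen: runs — beta.gen 7->2; result 2.
  deps.gen: runs — beta.gen 7->2; router.txt 7->2; result 2.
  west.gen: runs — cache.gen 7->2; deps.gen 7->2; result 2.
  opt.gen: runs — west.gen 7->2; result -2.
  merge.gen: runs — opt.gen -7->-2; cache.gen 7->2; result 2.
  patch.gen: runs — west.gen 7->2; filter.gen 7->2; result 4.
  parser.gen: runs — patch.gen 49->4; beta.gen 7->2; result 2.
  model.gen: runs — beta.gen 7->2; parser.gen 7->2; result 2.
  core.gen: runs — model.gen 7->2; merge.gen 7->2; result 2.
  tables.gen: runs — filter.gen 7->2; core.gen 7->2; result 4.
  probe.gen: runs — tables.gen 14->4; core.gen 7->2; result 2.
  gamma.gen: runs — core.gen 7->2; probe.gen 7->2; result 2.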